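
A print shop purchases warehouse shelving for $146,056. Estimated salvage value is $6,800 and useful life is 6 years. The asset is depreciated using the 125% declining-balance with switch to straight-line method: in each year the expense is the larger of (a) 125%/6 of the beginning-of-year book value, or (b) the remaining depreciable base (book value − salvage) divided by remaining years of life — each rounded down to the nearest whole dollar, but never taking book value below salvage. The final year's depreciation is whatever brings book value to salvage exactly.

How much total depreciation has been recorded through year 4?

$96,886

Depreciable base = $146,056 − $6,800 = $139,256.
Year 1: DB = ⌊$146,056 × 125%/6⌋ = $30,428; SL = ⌊$139,256/6⌋ = $23,209 → take DB $30,428. Book value $115,628.
Year 2: DB = ⌊$115,628 × 125%/6⌋ = $24,089; SL = ⌊$108,828/5⌋ = $21,765 → take DB $24,089. Book value $91,539.
Year 3: DB = ⌊$91,539 × 125%/6⌋ = $19,070; SL = ⌊$84,739/4⌋ = $21,184 → take SL $21,184. Book value $70,355.
Year 4: DB = ⌊$70,355 × 125%/6⌋ = $14,657; SL = ⌊$63,555/3⌋ = $21,185 → take SL $21,185. Book value $49,170.
Accumulated through year 4 = $146,056 − $49,170 = $96,886.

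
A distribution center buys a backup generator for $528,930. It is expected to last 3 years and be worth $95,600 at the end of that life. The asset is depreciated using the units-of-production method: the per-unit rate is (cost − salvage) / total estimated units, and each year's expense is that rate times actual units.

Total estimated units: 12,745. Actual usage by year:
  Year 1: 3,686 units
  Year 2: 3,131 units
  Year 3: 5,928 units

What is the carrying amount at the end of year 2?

$297,152

Depreciable base = $528,930 − $95,600 = $433,330.
Rate = $433,330 / 12,745 units = $34 per unit.
Year 1: 3,686 × $34 = $125,324. Book value $403,606.
Year 2: 3,131 × $34 = $106,454. Book value $297,152.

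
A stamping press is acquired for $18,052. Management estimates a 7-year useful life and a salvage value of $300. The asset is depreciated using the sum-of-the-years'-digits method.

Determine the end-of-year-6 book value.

$934

Depreciable base = $18,052 − $300 = $17,752.
Sum of the years' digits = 7+6+5+4+3+2+1 = 28.
Year 1: $17,752 × 7/28 = $4,438. Book value $13,614.
Year 2: $17,752 × 6/28 = $3,804. Book value $9,810.
Year 3: $17,752 × 5/28 = $3,170. Book value $6,640.
Year 4: $17,752 × 4/28 = $2,536. Book value $4,104.
Year 5: $17,752 × 3/28 = $1,902. Book value $2,202.
Year 6: $17,752 × 2/28 = $1,268. Book value $934.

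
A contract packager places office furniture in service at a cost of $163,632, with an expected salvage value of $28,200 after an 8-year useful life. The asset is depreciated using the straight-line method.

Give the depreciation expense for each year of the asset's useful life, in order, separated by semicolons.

Depreciable base = $163,632 − $28,200 = $135,432.
Annual expense = $135,432 / 8 = $16,929.
End of year 1: book value $146,703.
End of year 2: book value $129,774.
End of year 3: book value $112,845.
End of year 4: book value $95,916.
End of year 5: book value $78,987.
End of year 6: book value $62,058.
End of year 7: book value $45,129.
End of year 8: book value $28,200.

$16,929; $16,929; $16,929; $16,929; $16,929; $16,929; $16,929; $16,929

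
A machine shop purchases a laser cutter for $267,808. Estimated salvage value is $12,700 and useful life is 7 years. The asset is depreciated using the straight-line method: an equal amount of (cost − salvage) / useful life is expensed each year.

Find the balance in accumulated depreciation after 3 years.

$109,332

Depreciable base = $267,808 − $12,700 = $255,108.
Annual expense = $255,108 / 7 = $36,444.
End of year 1: book value $231,364.
End of year 2: book value $194,920.
End of year 3: book value $158,476.
Accumulated through year 3 = $267,808 − $158,476 = $109,332.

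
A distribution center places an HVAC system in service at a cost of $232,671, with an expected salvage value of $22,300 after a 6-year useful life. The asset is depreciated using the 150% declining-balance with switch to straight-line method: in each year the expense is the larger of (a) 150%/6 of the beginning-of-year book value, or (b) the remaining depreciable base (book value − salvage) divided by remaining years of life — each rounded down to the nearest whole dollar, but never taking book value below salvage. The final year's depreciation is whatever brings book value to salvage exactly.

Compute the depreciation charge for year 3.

Depreciable base = $232,671 − $22,300 = $210,371.
Year 1: DB = ⌊$232,671 × 150%/6⌋ = $58,167; SL = ⌊$210,371/6⌋ = $35,061 → take DB $58,167. Book value $174,504.
Year 2: DB = ⌊$174,504 × 150%/6⌋ = $43,626; SL = ⌊$152,204/5⌋ = $30,440 → take DB $43,626. Book value $130,878.
Year 3: DB = ⌊$130,878 × 150%/6⌋ = $32,719; SL = ⌊$108,578/4⌋ = $27,144 → take DB $32,719. Book value $98,159.

$32,719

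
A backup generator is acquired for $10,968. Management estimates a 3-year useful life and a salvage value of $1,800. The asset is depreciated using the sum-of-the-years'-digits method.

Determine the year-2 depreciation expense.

$3,056

Depreciable base = $10,968 − $1,800 = $9,168.
Sum of the years' digits = 3+2+1 = 6.
Year 1: $9,168 × 3/6 = $4,584. Book value $6,384.
Year 2: $9,168 × 2/6 = $3,056. Book value $3,328.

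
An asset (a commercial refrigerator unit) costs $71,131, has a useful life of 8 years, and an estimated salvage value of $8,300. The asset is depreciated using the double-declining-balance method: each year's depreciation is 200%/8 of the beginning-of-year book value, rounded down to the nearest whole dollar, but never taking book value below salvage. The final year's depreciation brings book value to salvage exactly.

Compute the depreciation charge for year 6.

$4,220

Depreciable base = $71,131 − $8,300 = $62,831.
Year 1: ⌊$71,131 × 200%/8⌋ = $17,782. Book value $53,349.
Year 2: ⌊$53,349 × 200%/8⌋ = $13,337. Book value $40,012.
Year 3: ⌊$40,012 × 200%/8⌋ = $10,003. Book value $30,009.
Year 4: ⌊$30,009 × 200%/8⌋ = $7,502. Book value $22,507.
Year 5: ⌊$22,507 × 200%/8⌋ = $5,626. Book value $16,881.
Year 6: ⌊$16,881 × 200%/8⌋ = $4,220. Book value $12,661.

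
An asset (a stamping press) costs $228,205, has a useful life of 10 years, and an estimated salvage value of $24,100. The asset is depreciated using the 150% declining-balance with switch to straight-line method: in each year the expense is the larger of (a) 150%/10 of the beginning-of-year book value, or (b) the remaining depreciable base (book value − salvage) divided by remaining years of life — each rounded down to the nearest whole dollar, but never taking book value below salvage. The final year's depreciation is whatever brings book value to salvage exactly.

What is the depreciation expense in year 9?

Depreciable base = $228,205 − $24,100 = $204,105.
Year 1: DB = ⌊$228,205 × 150%/10⌋ = $34,230; SL = ⌊$204,105/10⌋ = $20,410 → take DB $34,230. Book value $193,975.
Year 2: DB = ⌊$193,975 × 150%/10⌋ = $29,096; SL = ⌊$169,875/9⌋ = $18,875 → take DB $29,096. Book value $164,879.
Year 3: DB = ⌊$164,879 × 150%/10⌋ = $24,731; SL = ⌊$140,779/8⌋ = $17,597 → take DB $24,731. Book value $140,148.
Year 4: DB = ⌊$140,148 × 150%/10⌋ = $21,022; SL = ⌊$116,048/7⌋ = $16,578 → take DB $21,022. Book value $119,126.
Year 5: DB = ⌊$119,126 × 150%/10⌋ = $17,868; SL = ⌊$95,026/6⌋ = $15,837 → take DB $17,868. Book value $101,258.
Year 6: DB = ⌊$101,258 × 150%/10⌋ = $15,188; SL = ⌊$77,158/5⌋ = $15,431 → take SL $15,431. Book value $85,827.
Year 7: DB = ⌊$85,827 × 150%/10⌋ = $12,874; SL = ⌊$61,727/4⌋ = $15,431 → take SL $15,431. Book value $70,396.
Year 8: DB = ⌊$70,396 × 150%/10⌋ = $10,559; SL = ⌊$46,296/3⌋ = $15,432 → take SL $15,432. Book value $54,964.
Year 9: DB = ⌊$54,964 × 150%/10⌋ = $8,244; SL = ⌊$30,864/2⌋ = $15,432 → take SL $15,432. Book value $39,532.

$15,432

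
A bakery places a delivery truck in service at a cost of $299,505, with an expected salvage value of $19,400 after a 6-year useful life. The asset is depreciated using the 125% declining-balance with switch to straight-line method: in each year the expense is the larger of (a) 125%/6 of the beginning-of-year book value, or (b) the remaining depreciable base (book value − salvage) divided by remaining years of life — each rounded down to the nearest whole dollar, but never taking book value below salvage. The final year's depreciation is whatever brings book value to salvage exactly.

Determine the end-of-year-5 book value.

Depreciable base = $299,505 − $19,400 = $280,105.
Year 1: DB = ⌊$299,505 × 125%/6⌋ = $62,396; SL = ⌊$280,105/6⌋ = $46,684 → take DB $62,396. Book value $237,109.
Year 2: DB = ⌊$237,109 × 125%/6⌋ = $49,397; SL = ⌊$217,709/5⌋ = $43,541 → take DB $49,397. Book value $187,712.
Year 3: DB = ⌊$187,712 × 125%/6⌋ = $39,106; SL = ⌊$168,312/4⌋ = $42,078 → take SL $42,078. Book value $145,634.
Year 4: DB = ⌊$145,634 × 125%/6⌋ = $30,340; SL = ⌊$126,234/3⌋ = $42,078 → take SL $42,078. Book value $103,556.
Year 5: DB = ⌊$103,556 × 125%/6⌋ = $21,574; SL = ⌊$84,156/2⌋ = $42,078 → take SL $42,078. Book value $61,478.

$61,478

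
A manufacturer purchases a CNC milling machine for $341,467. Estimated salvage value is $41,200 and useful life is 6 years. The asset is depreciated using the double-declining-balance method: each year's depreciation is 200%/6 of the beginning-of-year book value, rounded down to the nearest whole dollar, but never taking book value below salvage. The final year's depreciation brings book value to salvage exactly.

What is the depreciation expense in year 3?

$50,588

Depreciable base = $341,467 − $41,200 = $300,267.
Year 1: ⌊$341,467 × 200%/6⌋ = $113,822. Book value $227,645.
Year 2: ⌊$227,645 × 200%/6⌋ = $75,881. Book value $151,764.
Year 3: ⌊$151,764 × 200%/6⌋ = $50,588. Book value $101,176.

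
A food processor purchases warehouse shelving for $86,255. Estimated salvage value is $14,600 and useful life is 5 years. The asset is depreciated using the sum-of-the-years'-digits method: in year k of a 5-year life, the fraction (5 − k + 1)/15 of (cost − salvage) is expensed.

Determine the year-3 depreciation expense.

Depreciable base = $86,255 − $14,600 = $71,655.
Sum of the years' digits = 5+4+3+2+1 = 15.
Year 1: $71,655 × 5/15 = $23,885. Book value $62,370.
Year 2: $71,655 × 4/15 = $19,108. Book value $43,262.
Year 3: $71,655 × 3/15 = $14,331. Book value $28,931.

$14,331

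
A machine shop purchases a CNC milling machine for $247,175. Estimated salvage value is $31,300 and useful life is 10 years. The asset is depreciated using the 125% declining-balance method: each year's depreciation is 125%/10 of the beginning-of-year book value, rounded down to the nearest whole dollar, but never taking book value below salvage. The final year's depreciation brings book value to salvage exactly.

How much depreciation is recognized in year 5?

Depreciable base = $247,175 − $31,300 = $215,875.
Year 1: ⌊$247,175 × 125%/10⌋ = $30,896. Book value $216,279.
Year 2: ⌊$216,279 × 125%/10⌋ = $27,034. Book value $189,245.
Year 3: ⌊$189,245 × 125%/10⌋ = $23,655. Book value $165,590.
Year 4: ⌊$165,590 × 125%/10⌋ = $20,698. Book value $144,892.
Year 5: ⌊$144,892 × 125%/10⌋ = $18,111. Book value $126,781.

$18,111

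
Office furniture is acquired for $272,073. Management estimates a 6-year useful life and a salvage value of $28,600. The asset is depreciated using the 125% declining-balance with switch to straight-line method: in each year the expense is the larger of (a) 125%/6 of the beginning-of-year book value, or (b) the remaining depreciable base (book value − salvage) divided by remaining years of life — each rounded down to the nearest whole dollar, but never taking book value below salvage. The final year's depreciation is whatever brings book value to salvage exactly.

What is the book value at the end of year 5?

Depreciable base = $272,073 − $28,600 = $243,473.
Year 1: DB = ⌊$272,073 × 125%/6⌋ = $56,681; SL = ⌊$243,473/6⌋ = $40,578 → take DB $56,681. Book value $215,392.
Year 2: DB = ⌊$215,392 × 125%/6⌋ = $44,873; SL = ⌊$186,792/5⌋ = $37,358 → take DB $44,873. Book value $170,519.
Year 3: DB = ⌊$170,519 × 125%/6⌋ = $35,524; SL = ⌊$141,919/4⌋ = $35,479 → take DB $35,524. Book value $134,995.
Year 4: DB = ⌊$134,995 × 125%/6⌋ = $28,123; SL = ⌊$106,395/3⌋ = $35,465 → take SL $35,465. Book value $99,530.
Year 5: DB = ⌊$99,530 × 125%/6⌋ = $20,735; SL = ⌊$70,930/2⌋ = $35,465 → take SL $35,465. Book value $64,065.

$64,065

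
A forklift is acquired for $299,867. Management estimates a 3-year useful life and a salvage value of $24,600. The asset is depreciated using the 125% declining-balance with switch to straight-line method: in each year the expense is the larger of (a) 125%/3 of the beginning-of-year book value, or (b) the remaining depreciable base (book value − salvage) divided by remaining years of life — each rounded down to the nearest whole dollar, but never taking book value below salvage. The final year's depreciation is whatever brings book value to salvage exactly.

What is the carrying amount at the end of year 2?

Depreciable base = $299,867 − $24,600 = $275,267.
Year 1: DB = ⌊$299,867 × 125%/3⌋ = $124,944; SL = ⌊$275,267/3⌋ = $91,755 → take DB $124,944. Book value $174,923.
Year 2: DB = ⌊$174,923 × 125%/3⌋ = $72,884; SL = ⌊$150,323/2⌋ = $75,161 → take SL $75,161. Book value $99,762.

$99,762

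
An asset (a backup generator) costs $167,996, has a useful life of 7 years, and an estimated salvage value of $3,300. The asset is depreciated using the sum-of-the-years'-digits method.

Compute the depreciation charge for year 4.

Depreciable base = $167,996 − $3,300 = $164,696.
Sum of the years' digits = 7+6+5+4+3+2+1 = 28.
Year 1: $164,696 × 7/28 = $41,174. Book value $126,822.
Year 2: $164,696 × 6/28 = $35,292. Book value $91,530.
Year 3: $164,696 × 5/28 = $29,410. Book value $62,120.
Year 4: $164,696 × 4/28 = $23,528. Book value $38,592.

$23,528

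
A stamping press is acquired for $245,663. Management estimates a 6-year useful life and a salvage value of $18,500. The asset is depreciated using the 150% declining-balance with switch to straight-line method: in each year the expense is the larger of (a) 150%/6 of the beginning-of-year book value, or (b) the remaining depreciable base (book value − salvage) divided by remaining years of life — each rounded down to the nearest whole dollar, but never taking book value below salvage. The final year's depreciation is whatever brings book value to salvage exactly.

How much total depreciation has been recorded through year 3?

Depreciable base = $245,663 − $18,500 = $227,163.
Year 1: DB = ⌊$245,663 × 150%/6⌋ = $61,415; SL = ⌊$227,163/6⌋ = $37,860 → take DB $61,415. Book value $184,248.
Year 2: DB = ⌊$184,248 × 150%/6⌋ = $46,062; SL = ⌊$165,748/5⌋ = $33,149 → take DB $46,062. Book value $138,186.
Year 3: DB = ⌊$138,186 × 150%/6⌋ = $34,546; SL = ⌊$119,686/4⌋ = $29,921 → take DB $34,546. Book value $103,640.
Accumulated through year 3 = $245,663 − $103,640 = $142,023.

$142,023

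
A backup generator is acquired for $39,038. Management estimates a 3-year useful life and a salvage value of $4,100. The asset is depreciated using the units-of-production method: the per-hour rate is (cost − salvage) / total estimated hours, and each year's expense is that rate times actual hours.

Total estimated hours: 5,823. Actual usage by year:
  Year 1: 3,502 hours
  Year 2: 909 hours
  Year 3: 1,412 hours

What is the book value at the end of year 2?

Depreciable base = $39,038 − $4,100 = $34,938.
Rate = $34,938 / 5,823 hours = $6 per hour.
Year 1: 3,502 × $6 = $21,012. Book value $18,026.
Year 2: 909 × $6 = $5,454. Book value $12,572.

$12,572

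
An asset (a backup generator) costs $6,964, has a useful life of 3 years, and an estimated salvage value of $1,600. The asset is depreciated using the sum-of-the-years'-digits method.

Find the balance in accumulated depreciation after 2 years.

Depreciable base = $6,964 − $1,600 = $5,364.
Sum of the years' digits = 3+2+1 = 6.
Year 1: $5,364 × 3/6 = $2,682. Book value $4,282.
Year 2: $5,364 × 2/6 = $1,788. Book value $2,494.
Accumulated through year 2 = $6,964 − $2,494 = $4,470.

$4,470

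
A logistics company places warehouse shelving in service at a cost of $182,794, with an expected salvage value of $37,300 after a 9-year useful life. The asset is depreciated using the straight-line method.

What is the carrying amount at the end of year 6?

Depreciable base = $182,794 − $37,300 = $145,494.
Annual expense = $145,494 / 9 = $16,166.
End of year 1: book value $166,628.
End of year 2: book value $150,462.
End of year 3: book value $134,296.
End of year 4: book value $118,130.
End of year 5: book value $101,964.
End of year 6: book value $85,798.

$85,798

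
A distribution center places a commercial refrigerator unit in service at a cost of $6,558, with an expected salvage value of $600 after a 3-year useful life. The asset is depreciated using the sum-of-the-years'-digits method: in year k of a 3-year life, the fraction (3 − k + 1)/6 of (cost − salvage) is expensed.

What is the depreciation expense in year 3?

$993

Depreciable base = $6,558 − $600 = $5,958.
Sum of the years' digits = 3+2+1 = 6.
Year 1: $5,958 × 3/6 = $2,979. Book value $3,579.
Year 2: $5,958 × 2/6 = $1,986. Book value $1,593.
Year 3: $5,958 × 1/6 = $993. Book value $600.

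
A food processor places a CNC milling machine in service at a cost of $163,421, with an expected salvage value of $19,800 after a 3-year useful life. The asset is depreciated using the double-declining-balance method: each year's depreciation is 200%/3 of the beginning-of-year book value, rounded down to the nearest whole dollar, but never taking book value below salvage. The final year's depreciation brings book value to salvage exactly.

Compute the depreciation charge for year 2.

$34,674

Depreciable base = $163,421 − $19,800 = $143,621.
Year 1: ⌊$163,421 × 200%/3⌋ = $108,947. Book value $54,474.
Year 2: ⌊$54,474 × 200%/3⌋ = $36,316, capped at $34,674. Book value $19,800.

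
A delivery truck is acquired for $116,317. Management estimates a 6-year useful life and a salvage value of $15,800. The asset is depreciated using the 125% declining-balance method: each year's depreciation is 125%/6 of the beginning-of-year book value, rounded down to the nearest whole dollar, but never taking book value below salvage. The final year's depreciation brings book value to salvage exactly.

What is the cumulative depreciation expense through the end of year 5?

Depreciable base = $116,317 − $15,800 = $100,517.
Year 1: ⌊$116,317 × 125%/6⌋ = $24,232. Book value $92,085.
Year 2: ⌊$92,085 × 125%/6⌋ = $19,184. Book value $72,901.
Year 3: ⌊$72,901 × 125%/6⌋ = $15,187. Book value $57,714.
Year 4: ⌊$57,714 × 125%/6⌋ = $12,023. Book value $45,691.
Year 5: ⌊$45,691 × 125%/6⌋ = $9,518. Book value $36,173.
Accumulated through year 5 = $116,317 − $36,173 = $80,144.

$80,144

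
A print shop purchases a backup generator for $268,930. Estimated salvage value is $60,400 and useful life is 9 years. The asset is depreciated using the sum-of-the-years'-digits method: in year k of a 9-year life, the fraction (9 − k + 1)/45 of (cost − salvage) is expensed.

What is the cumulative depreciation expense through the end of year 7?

$194,628

Depreciable base = $268,930 − $60,400 = $208,530.
Sum of the years' digits = 9+8+7+6+5+4+3+2+1 = 45.
Year 1: $208,530 × 9/45 = $41,706. Book value $227,224.
Year 2: $208,530 × 8/45 = $37,072. Book value $190,152.
Year 3: $208,530 × 7/45 = $32,438. Book value $157,714.
Year 4: $208,530 × 6/45 = $27,804. Book value $129,910.
Year 5: $208,530 × 5/45 = $23,170. Book value $106,740.
Year 6: $208,530 × 4/45 = $18,536. Book value $88,204.
Year 7: $208,530 × 3/45 = $13,902. Book value $74,302.
Accumulated through year 7 = $268,930 − $74,302 = $194,628.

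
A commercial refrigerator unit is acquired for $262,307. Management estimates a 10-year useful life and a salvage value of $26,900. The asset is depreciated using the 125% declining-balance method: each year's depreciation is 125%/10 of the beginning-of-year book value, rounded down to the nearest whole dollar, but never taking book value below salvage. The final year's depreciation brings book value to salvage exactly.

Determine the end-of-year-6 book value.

$117,725

Depreciable base = $262,307 − $26,900 = $235,407.
Year 1: ⌊$262,307 × 125%/10⌋ = $32,788. Book value $229,519.
Year 2: ⌊$229,519 × 125%/10⌋ = $28,689. Book value $200,830.
Year 3: ⌊$200,830 × 125%/10⌋ = $25,103. Book value $175,727.
Year 4: ⌊$175,727 × 125%/10⌋ = $21,965. Book value $153,762.
Year 5: ⌊$153,762 × 125%/10⌋ = $19,220. Book value $134,542.
Year 6: ⌊$134,542 × 125%/10⌋ = $16,817. Book value $117,725.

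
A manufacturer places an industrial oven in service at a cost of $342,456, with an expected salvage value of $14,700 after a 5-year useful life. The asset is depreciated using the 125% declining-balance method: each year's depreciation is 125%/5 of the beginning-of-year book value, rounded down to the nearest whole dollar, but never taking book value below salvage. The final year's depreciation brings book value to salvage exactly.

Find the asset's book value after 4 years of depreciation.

Depreciable base = $342,456 − $14,700 = $327,756.
Year 1: ⌊$342,456 × 125%/5⌋ = $85,614. Book value $256,842.
Year 2: ⌊$256,842 × 125%/5⌋ = $64,210. Book value $192,632.
Year 3: ⌊$192,632 × 125%/5⌋ = $48,158. Book value $144,474.
Year 4: ⌊$144,474 × 125%/5⌋ = $36,118. Book value $108,356.

$108,356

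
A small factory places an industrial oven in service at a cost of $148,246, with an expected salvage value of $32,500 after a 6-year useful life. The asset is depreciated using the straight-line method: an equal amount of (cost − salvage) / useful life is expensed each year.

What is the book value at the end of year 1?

Depreciable base = $148,246 − $32,500 = $115,746.
Annual expense = $115,746 / 6 = $19,291.
End of year 1: book value $128,955.

$128,955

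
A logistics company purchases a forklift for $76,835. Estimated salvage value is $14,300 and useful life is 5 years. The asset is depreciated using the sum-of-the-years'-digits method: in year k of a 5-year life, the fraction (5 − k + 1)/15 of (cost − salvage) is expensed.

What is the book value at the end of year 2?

Depreciable base = $76,835 − $14,300 = $62,535.
Sum of the years' digits = 5+4+3+2+1 = 15.
Year 1: $62,535 × 5/15 = $20,845. Book value $55,990.
Year 2: $62,535 × 4/15 = $16,676. Book value $39,314.

$39,314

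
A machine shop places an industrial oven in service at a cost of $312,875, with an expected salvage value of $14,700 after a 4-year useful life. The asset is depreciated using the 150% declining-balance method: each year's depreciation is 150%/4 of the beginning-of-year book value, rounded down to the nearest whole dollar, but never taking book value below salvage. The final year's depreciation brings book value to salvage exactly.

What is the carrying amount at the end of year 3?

Depreciable base = $312,875 − $14,700 = $298,175.
Year 1: ⌊$312,875 × 150%/4⌋ = $117,328. Book value $195,547.
Year 2: ⌊$195,547 × 150%/4⌋ = $73,330. Book value $122,217.
Year 3: ⌊$122,217 × 150%/4⌋ = $45,831. Book value $76,386.

$76,386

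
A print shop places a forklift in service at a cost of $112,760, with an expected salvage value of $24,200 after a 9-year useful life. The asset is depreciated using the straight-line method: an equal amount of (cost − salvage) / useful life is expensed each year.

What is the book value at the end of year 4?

$73,400

Depreciable base = $112,760 − $24,200 = $88,560.
Annual expense = $88,560 / 9 = $9,840.
End of year 1: book value $102,920.
End of year 2: book value $93,080.
End of year 3: book value $83,240.
End of year 4: book value $73,400.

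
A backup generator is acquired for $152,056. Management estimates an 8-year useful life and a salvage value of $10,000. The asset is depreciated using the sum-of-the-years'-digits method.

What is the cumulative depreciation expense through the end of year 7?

Depreciable base = $152,056 − $10,000 = $142,056.
Sum of the years' digits = 8+7+6+5+4+3+2+1 = 36.
Year 1: $142,056 × 8/36 = $31,568. Book value $120,488.
Year 2: $142,056 × 7/36 = $27,622. Book value $92,866.
Year 3: $142,056 × 6/36 = $23,676. Book value $69,190.
Year 4: $142,056 × 5/36 = $19,730. Book value $49,460.
Year 5: $142,056 × 4/36 = $15,784. Book value $33,676.
Year 6: $142,056 × 3/36 = $11,838. Book value $21,838.
Year 7: $142,056 × 2/36 = $7,892. Book value $13,946.
Accumulated through year 7 = $152,056 − $13,946 = $138,110.

$138,110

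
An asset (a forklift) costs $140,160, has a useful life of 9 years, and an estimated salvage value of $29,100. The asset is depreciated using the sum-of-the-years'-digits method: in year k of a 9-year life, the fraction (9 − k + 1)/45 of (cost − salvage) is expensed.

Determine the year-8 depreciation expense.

$4,936

Depreciable base = $140,160 − $29,100 = $111,060.
Sum of the years' digits = 9+8+7+6+5+4+3+2+1 = 45.
Year 1: $111,060 × 9/45 = $22,212. Book value $117,948.
Year 2: $111,060 × 8/45 = $19,744. Book value $98,204.
Year 3: $111,060 × 7/45 = $17,276. Book value $80,928.
Year 4: $111,060 × 6/45 = $14,808. Book value $66,120.
Year 5: $111,060 × 5/45 = $12,340. Book value $53,780.
Year 6: $111,060 × 4/45 = $9,872. Book value $43,908.
Year 7: $111,060 × 3/45 = $7,404. Book value $36,504.
Year 8: $111,060 × 2/45 = $4,936. Book value $31,568.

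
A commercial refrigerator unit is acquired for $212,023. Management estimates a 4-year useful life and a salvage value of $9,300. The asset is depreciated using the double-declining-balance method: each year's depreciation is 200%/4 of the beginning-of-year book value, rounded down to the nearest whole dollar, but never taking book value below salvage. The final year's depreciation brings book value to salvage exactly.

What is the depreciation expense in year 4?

$17,203

Depreciable base = $212,023 − $9,300 = $202,723.
Year 1: ⌊$212,023 × 200%/4⌋ = $106,011. Book value $106,012.
Year 2: ⌊$106,012 × 200%/4⌋ = $53,006. Book value $53,006.
Year 3: ⌊$53,006 × 200%/4⌋ = $26,503. Book value $26,503.
Year 4 (final): $26,503 − $9,300 = $17,203. Book value $9,300.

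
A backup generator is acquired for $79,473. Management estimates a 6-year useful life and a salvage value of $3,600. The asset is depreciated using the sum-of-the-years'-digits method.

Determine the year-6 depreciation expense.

Depreciable base = $79,473 − $3,600 = $75,873.
Sum of the years' digits = 6+5+4+3+2+1 = 21.
Year 1: $75,873 × 6/21 = $21,678. Book value $57,795.
Year 2: $75,873 × 5/21 = $18,065. Book value $39,730.
Year 3: $75,873 × 4/21 = $14,452. Book value $25,278.
Year 4: $75,873 × 3/21 = $10,839. Book value $14,439.
Year 5: $75,873 × 2/21 = $7,226. Book value $7,213.
Year 6: $75,873 × 1/21 = $3,613. Book value $3,600.

$3,613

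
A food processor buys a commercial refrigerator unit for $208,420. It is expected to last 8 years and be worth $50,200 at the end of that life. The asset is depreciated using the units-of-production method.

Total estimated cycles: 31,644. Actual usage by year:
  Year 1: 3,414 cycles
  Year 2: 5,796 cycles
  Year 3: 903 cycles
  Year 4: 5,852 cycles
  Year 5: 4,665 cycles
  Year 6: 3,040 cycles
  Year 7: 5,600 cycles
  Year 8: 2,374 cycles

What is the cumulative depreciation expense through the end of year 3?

Depreciable base = $208,420 − $50,200 = $158,220.
Rate = $158,220 / 31,644 cycles = $5 per cycle.
Year 1: 3,414 × $5 = $17,070. Book value $191,350.
Year 2: 5,796 × $5 = $28,980. Book value $162,370.
Year 3: 903 × $5 = $4,515. Book value $157,855.
Accumulated through year 3 = $208,420 − $157,855 = $50,565.

$50,565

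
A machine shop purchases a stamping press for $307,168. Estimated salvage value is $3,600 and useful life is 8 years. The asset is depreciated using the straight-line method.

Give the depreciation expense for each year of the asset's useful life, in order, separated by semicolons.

$37,946; $37,946; $37,946; $37,946; $37,946; $37,946; $37,946; $37,946

Depreciable base = $307,168 − $3,600 = $303,568.
Annual expense = $303,568 / 8 = $37,946.
End of year 1: book value $269,222.
End of year 2: book value $231,276.
End of year 3: book value $193,330.
End of year 4: book value $155,384.
End of year 5: book value $117,438.
End of year 6: book value $79,492.
End of year 7: book value $41,546.
End of year 8: book value $3,600.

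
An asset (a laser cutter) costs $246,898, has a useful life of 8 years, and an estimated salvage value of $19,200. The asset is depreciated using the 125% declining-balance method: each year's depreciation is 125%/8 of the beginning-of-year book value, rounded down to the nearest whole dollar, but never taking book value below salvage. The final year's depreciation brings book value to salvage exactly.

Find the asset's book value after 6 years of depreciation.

Depreciable base = $246,898 − $19,200 = $227,698.
Year 1: ⌊$246,898 × 125%/8⌋ = $38,577. Book value $208,321.
Year 2: ⌊$208,321 × 125%/8⌋ = $32,550. Book value $175,771.
Year 3: ⌊$175,771 × 125%/8⌋ = $27,464. Book value $148,307.
Year 4: ⌊$148,307 × 125%/8⌋ = $23,172. Book value $125,135.
Year 5: ⌊$125,135 × 125%/8⌋ = $19,552. Book value $105,583.
Year 6: ⌊$105,583 × 125%/8⌋ = $16,497. Book value $89,086.

$89,086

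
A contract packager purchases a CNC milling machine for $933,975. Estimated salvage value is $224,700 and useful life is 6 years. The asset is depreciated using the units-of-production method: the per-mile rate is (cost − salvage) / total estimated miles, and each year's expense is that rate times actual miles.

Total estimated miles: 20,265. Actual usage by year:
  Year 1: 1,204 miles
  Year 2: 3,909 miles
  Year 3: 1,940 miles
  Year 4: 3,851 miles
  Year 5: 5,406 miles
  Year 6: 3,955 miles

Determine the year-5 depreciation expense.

Depreciable base = $933,975 − $224,700 = $709,275.
Rate = $709,275 / 20,265 miles = $35 per mile.
Year 1: 1,204 × $35 = $42,140. Book value $891,835.
Year 2: 3,909 × $35 = $136,815. Book value $755,020.
Year 3: 1,940 × $35 = $67,900. Book value $687,120.
Year 4: 3,851 × $35 = $134,785. Book value $552,335.
Year 5: 5,406 × $35 = $189,210. Book value $363,125.

$189,210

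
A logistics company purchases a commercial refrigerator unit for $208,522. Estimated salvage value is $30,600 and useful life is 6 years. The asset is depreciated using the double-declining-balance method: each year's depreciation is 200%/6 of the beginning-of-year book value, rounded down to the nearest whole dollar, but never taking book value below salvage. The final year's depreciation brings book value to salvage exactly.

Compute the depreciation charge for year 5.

Depreciable base = $208,522 − $30,600 = $177,922.
Year 1: ⌊$208,522 × 200%/6⌋ = $69,507. Book value $139,015.
Year 2: ⌊$139,015 × 200%/6⌋ = $46,338. Book value $92,677.
Year 3: ⌊$92,677 × 200%/6⌋ = $30,892. Book value $61,785.
Year 4: ⌊$61,785 × 200%/6⌋ = $20,595. Book value $41,190.
Year 5: ⌊$41,190 × 200%/6⌋ = $13,730, capped at $10,590. Book value $30,600.

$10,590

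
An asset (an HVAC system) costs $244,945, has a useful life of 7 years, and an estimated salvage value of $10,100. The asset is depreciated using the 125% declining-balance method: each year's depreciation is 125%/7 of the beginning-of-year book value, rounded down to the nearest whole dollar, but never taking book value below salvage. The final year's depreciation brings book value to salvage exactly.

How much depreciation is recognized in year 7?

$65,148

Depreciable base = $244,945 − $10,100 = $234,845.
Year 1: ⌊$244,945 × 125%/7⌋ = $43,740. Book value $201,205.
Year 2: ⌊$201,205 × 125%/7⌋ = $35,929. Book value $165,276.
Year 3: ⌊$165,276 × 125%/7⌋ = $29,513. Book value $135,763.
Year 4: ⌊$135,763 × 125%/7⌋ = $24,243. Book value $111,520.
Year 5: ⌊$111,520 × 125%/7⌋ = $19,914. Book value $91,606.
Year 6: ⌊$91,606 × 125%/7⌋ = $16,358. Book value $75,248.
Year 7 (final): $75,248 − $10,100 = $65,148. Book value $10,100.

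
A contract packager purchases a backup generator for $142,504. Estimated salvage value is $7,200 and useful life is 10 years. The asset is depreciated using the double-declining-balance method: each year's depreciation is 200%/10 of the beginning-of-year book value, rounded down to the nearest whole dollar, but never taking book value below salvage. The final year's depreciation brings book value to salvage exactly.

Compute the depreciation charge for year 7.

$7,471

Depreciable base = $142,504 − $7,200 = $135,304.
Year 1: ⌊$142,504 × 200%/10⌋ = $28,500. Book value $114,004.
Year 2: ⌊$114,004 × 200%/10⌋ = $22,800. Book value $91,204.
Year 3: ⌊$91,204 × 200%/10⌋ = $18,240. Book value $72,964.
Year 4: ⌊$72,964 × 200%/10⌋ = $14,592. Book value $58,372.
Year 5: ⌊$58,372 × 200%/10⌋ = $11,674. Book value $46,698.
Year 6: ⌊$46,698 × 200%/10⌋ = $9,339. Book value $37,359.
Year 7: ⌊$37,359 × 200%/10⌋ = $7,471. Book value $29,888.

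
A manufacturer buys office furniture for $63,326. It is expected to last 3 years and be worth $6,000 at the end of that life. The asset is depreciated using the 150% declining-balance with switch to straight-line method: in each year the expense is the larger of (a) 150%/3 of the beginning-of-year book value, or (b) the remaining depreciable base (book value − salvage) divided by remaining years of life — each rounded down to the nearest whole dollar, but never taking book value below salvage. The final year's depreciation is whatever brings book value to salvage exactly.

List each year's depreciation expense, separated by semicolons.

$31,663; $15,831; $9,832

Depreciable base = $63,326 − $6,000 = $57,326.
Year 1: DB = ⌊$63,326 × 150%/3⌋ = $31,663; SL = ⌊$57,326/3⌋ = $19,108 → take DB $31,663. Book value $31,663.
Year 2: DB = ⌊$31,663 × 150%/3⌋ = $15,831; SL = ⌊$25,663/2⌋ = $12,831 → take DB $15,831. Book value $15,832.
Year 3 (final): $15,832 − $6,000 = $9,832. Book value $6,000.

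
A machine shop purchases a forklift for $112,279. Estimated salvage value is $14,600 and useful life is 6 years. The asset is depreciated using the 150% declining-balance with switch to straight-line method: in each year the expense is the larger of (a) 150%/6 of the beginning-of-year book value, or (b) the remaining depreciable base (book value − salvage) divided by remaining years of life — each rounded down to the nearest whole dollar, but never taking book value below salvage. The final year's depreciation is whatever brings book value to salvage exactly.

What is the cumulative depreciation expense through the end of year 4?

$76,752

Depreciable base = $112,279 − $14,600 = $97,679.
Year 1: DB = ⌊$112,279 × 150%/6⌋ = $28,069; SL = ⌊$97,679/6⌋ = $16,279 → take DB $28,069. Book value $84,210.
Year 2: DB = ⌊$84,210 × 150%/6⌋ = $21,052; SL = ⌊$69,610/5⌋ = $13,922 → take DB $21,052. Book value $63,158.
Year 3: DB = ⌊$63,158 × 150%/6⌋ = $15,789; SL = ⌊$48,558/4⌋ = $12,139 → take DB $15,789. Book value $47,369.
Year 4: DB = ⌊$47,369 × 150%/6⌋ = $11,842; SL = ⌊$32,769/3⌋ = $10,923 → take DB $11,842. Book value $35,527.
Accumulated through year 4 = $112,279 − $35,527 = $76,752.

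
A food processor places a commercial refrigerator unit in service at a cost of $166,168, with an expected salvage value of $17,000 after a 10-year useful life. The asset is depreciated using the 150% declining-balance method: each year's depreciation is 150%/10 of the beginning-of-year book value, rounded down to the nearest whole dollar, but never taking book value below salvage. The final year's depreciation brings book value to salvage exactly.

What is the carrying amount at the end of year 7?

Depreciable base = $166,168 − $17,000 = $149,168.
Year 1: ⌊$166,168 × 150%/10⌋ = $24,925. Book value $141,243.
Year 2: ⌊$141,243 × 150%/10⌋ = $21,186. Book value $120,057.
Year 3: ⌊$120,057 × 150%/10⌋ = $18,008. Book value $102,049.
Year 4: ⌊$102,049 × 150%/10⌋ = $15,307. Book value $86,742.
Year 5: ⌊$86,742 × 150%/10⌋ = $13,011. Book value $73,731.
Year 6: ⌊$73,731 × 150%/10⌋ = $11,059. Book value $62,672.
Year 7: ⌊$62,672 × 150%/10⌋ = $9,400. Book value $53,272.

$53,272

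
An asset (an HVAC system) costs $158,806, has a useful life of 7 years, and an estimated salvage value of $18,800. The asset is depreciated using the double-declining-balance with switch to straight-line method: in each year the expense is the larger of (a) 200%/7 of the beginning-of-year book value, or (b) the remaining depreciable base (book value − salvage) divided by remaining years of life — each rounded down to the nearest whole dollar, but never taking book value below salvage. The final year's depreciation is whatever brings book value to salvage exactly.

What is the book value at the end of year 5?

Depreciable base = $158,806 − $18,800 = $140,006.
Year 1: DB = ⌊$158,806 × 200%/7⌋ = $45,373; SL = ⌊$140,006/7⌋ = $20,000 → take DB $45,373. Book value $113,433.
Year 2: DB = ⌊$113,433 × 200%/7⌋ = $32,409; SL = ⌊$94,633/6⌋ = $15,772 → take DB $32,409. Book value $81,024.
Year 3: DB = ⌊$81,024 × 200%/7⌋ = $23,149; SL = ⌊$62,224/5⌋ = $12,444 → take DB $23,149. Book value $57,875.
Year 4: DB = ⌊$57,875 × 200%/7⌋ = $16,535; SL = ⌊$39,075/4⌋ = $9,768 → take DB $16,535. Book value $41,340.
Year 5: DB = ⌊$41,340 × 200%/7⌋ = $11,811; SL = ⌊$22,540/3⌋ = $7,513 → take DB $11,811. Book value $29,529.

$29,529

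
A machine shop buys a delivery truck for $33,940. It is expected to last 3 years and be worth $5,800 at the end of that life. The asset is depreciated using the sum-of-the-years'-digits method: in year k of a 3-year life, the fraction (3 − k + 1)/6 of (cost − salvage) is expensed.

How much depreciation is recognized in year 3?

$4,690

Depreciable base = $33,940 − $5,800 = $28,140.
Sum of the years' digits = 3+2+1 = 6.
Year 1: $28,140 × 3/6 = $14,070. Book value $19,870.
Year 2: $28,140 × 2/6 = $9,380. Book value $10,490.
Year 3: $28,140 × 1/6 = $4,690. Book value $5,800.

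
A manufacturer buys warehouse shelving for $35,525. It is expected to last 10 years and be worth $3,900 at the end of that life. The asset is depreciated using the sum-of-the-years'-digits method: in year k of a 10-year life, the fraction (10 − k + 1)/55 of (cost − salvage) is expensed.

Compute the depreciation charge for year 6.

$2,875

Depreciable base = $35,525 − $3,900 = $31,625.
Sum of the years' digits = 10+9+8+7+6+5+4+3+2+1 = 55.
Year 1: $31,625 × 10/55 = $5,750. Book value $29,775.
Year 2: $31,625 × 9/55 = $5,175. Book value $24,600.
Year 3: $31,625 × 8/55 = $4,600. Book value $20,000.
Year 4: $31,625 × 7/55 = $4,025. Book value $15,975.
Year 5: $31,625 × 6/55 = $3,450. Book value $12,525.
Year 6: $31,625 × 5/55 = $2,875. Book value $9,650.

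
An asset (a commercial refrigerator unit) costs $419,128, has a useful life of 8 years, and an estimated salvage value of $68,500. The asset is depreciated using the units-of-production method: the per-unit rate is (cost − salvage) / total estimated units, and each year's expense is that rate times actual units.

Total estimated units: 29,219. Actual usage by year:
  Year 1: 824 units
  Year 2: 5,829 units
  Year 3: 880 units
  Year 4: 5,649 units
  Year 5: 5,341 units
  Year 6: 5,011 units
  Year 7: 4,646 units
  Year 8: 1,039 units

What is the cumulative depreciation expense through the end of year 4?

Depreciable base = $419,128 − $68,500 = $350,628.
Rate = $350,628 / 29,219 units = $12 per unit.
Year 1: 824 × $12 = $9,888. Book value $409,240.
Year 2: 5,829 × $12 = $69,948. Book value $339,292.
Year 3: 880 × $12 = $10,560. Book value $328,732.
Year 4: 5,649 × $12 = $67,788. Book value $260,944.
Accumulated through year 4 = $419,128 − $260,944 = $158,184.

$158,184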